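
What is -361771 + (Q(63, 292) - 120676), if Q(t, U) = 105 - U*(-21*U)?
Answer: 1308202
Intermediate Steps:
Q(t, U) = 105 + 21*U² (Q(t, U) = 105 - (-21)*U² = 105 + 21*U²)
-361771 + (Q(63, 292) - 120676) = -361771 + ((105 + 21*292²) - 120676) = -361771 + ((105 + 21*85264) - 120676) = -361771 + ((105 + 1790544) - 120676) = -361771 + (1790649 - 120676) = -361771 + 1669973 = 1308202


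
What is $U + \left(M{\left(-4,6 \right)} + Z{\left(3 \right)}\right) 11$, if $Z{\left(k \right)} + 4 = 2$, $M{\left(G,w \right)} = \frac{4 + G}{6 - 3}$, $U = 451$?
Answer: $429$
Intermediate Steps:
$M{\left(G,w \right)} = \frac{4}{3} + \frac{G}{3}$ ($M{\left(G,w \right)} = \frac{4 + G}{3} = \left(4 + G\right) \frac{1}{3} = \frac{4}{3} + \frac{G}{3}$)
$Z{\left(k \right)} = -2$ ($Z{\left(k \right)} = -4 + 2 = -2$)
$U + \left(M{\left(-4,6 \right)} + Z{\left(3 \right)}\right) 11 = 451 + \left(\left(\frac{4}{3} + \frac{1}{3} \left(-4\right)\right) - 2\right) 11 = 451 + \left(\left(\frac{4}{3} - \frac{4}{3}\right) - 2\right) 11 = 451 + \left(0 - 2\right) 11 = 451 - 22 = 429$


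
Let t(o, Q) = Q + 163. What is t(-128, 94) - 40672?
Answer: -40415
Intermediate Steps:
t(o, Q) = 163 + Q
t(-128, 94) - 40672 = (163 + 94) - 40672 = 257 - 40672 = -40415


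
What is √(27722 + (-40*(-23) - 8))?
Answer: √28634 ≈ 169.22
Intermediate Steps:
√(27722 + (-40*(-23) - 8)) = √(27722 + (920 - 8)) = √(27722 + 912) = √28634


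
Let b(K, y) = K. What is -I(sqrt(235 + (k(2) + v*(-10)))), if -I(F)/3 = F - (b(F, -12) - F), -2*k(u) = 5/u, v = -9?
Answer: 3*sqrt(1295)/2 ≈ 53.979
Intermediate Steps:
k(u) = -5/(2*u)
I(F) = -3*F (I(F) = -3*(F - (F - F)) = -3*(F - 1*0) = -3*(F + 0) = -3*F)
-I(sqrt(235 + (k(2) + v*(-10)))) = -(-3)*sqrt(235 + (-5/2/2 - 9*(-10))) = -(-3)*sqrt(235 + (-5/2*1/2 + 90)) = -(-3)*sqrt(235 + (-5/4 + 90)) = -(-3)*sqrt(235 + 355/4) = -(-3)*sqrt(1295/4) = -(-3)*sqrt(1295)/2 = 3*sqrt(1295)/2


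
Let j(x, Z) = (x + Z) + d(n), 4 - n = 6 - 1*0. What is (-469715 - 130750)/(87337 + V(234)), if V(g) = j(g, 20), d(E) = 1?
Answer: -600465/87592 ≈ -6.8552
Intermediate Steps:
n = -2 (n = 4 - (6 - 1*0) = 4 - (6 + 0) = 4 - 1*6 = 4 - 6 = -2)
j(x, Z) = 1 + Z + x (j(x, Z) = (x + Z) + 1 = (Z + x) + 1 = 1 + Z + x)
V(g) = 21 + g (V(g) = 1 + 20 + g = 21 + g)
(-469715 - 130750)/(87337 + V(234)) = (-469715 - 130750)/(87337 + (21 + 234)) = -600465/(87337 + 255) = -600465/87592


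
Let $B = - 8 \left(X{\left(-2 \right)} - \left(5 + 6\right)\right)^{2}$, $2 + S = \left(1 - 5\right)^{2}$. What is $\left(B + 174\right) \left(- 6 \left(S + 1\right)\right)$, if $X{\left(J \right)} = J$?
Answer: $106020$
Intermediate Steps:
$S = 14$ ($S = -2 + \left(1 - 5\right)^{2} = -2 + \left(-4\right)^{2} = -2 + 16 = 14$)
$B = -1352$ ($B = - 8 \left(-2 - \left(5 + 6\right)\right)^{2} = - 8 \left(-2 - 11\right)^{2} = - 8 \left(-13\right)^{2} = \left(-8\right) 169 = -1352$)
$\left(B + 174\right) \left(- 6 \left(S + 1\right)\right) = \left(-1352 + 174\right) \left(- 6 \left(14 + 1\right)\right) = - 1178 \left(\left(-6\right) 15\right) = \left(-1178\right) \left(-90\right) = 106020$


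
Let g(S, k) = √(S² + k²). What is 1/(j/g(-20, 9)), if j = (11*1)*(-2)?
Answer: -√481/22 ≈ -0.99690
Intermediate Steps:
j = -22 (j = 11*(-2) = -22)
1/(j/g(-20, 9)) = 1/(-22/√((-20)² + 9²)) = 1/(-22/√(400 + 81)) = 1/(-22*√481/481) = -√481/22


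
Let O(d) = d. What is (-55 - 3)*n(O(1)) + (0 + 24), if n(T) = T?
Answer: -34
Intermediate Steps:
(-55 - 3)*n(O(1)) + (0 + 24) = (-55 - 3)*1 + (0 + 24) = -58*1 + 24 = -58 + 24 = -34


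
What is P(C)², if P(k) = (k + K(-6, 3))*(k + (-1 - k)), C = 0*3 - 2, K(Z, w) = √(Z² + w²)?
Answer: 49 - 12*√5 ≈ 22.167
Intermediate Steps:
C = -2 (C = 0 - 2 = -2)
P(k) = -k - 3*√5 (P(k) = (k + √((-6)² + 3²))*(k + (-1 - k)) = (k + √(36 + 9))*(-1) = (k + √45)*(-1) = (k + 3*√5)*(-1) = -k - 3*√5)
P(C)² = (-1*(-2) - 3*√5)² = (2 - 3*√5)²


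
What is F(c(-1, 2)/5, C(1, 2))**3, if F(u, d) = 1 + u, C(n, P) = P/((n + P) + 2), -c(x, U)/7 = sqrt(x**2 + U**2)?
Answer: 152/5 - 448*sqrt(5)/25 ≈ -9.6703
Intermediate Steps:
c(x, U) = -7*sqrt(U**2 + x**2) (c(x, U) = -7*sqrt(x**2 + U**2) = -7*sqrt(U**2 + x**2))
C(n, P) = P/(2 + P + n) (C(n, P) = P/((P + n) + 2) = P/(2 + P + n))
F(c(-1, 2)/5, C(1, 2))**3 = (1 - 7*sqrt(2**2 + (-1)**2)/5)**3 = (1 - 7*sqrt(4 + 1)*(1/5))**3 = (1 - 7*sqrt(5)*(1/5))**3 = (1 - 7*sqrt(5)/5)**3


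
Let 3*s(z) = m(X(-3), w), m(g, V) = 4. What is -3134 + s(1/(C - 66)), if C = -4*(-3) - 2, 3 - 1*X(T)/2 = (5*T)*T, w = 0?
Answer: -9398/3 ≈ -3132.7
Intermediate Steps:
X(T) = 6 - 10*T² (X(T) = 6 - 2*5*T*T = 6 - 10*T²)
C = 10 (C = 12 - 2 = 10)
s(z) = 4/3 (s(z) = (⅓)*4 = 4/3)
-3134 + s(1/(C - 66)) = -3134 + 4/3 = -9398/3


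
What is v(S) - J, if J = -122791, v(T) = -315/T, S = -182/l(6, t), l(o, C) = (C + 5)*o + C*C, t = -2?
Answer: 1596778/13 ≈ 1.2283e+5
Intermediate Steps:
l(o, C) = C² + o*(5 + C) (l(o, C) = (5 + C)*o + C² = o*(5 + C) + C² = C² + o*(5 + C))
S = -91/11 (S = -182/((-2)² + 5*6 - 2*6) = -182/(4 + 30 - 12) = -182/22 = -182*1/22 = -91/11 ≈ -8.2727)
v(S) - J = -315/(-91/11) - 1*(-122791) = -315*(-11/91) + 122791 = 495/13 + 122791 = 1596778/13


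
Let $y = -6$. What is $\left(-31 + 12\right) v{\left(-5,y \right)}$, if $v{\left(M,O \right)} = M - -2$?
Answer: $57$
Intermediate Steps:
$v{\left(M,O \right)} = 2 + M$ ($v{\left(M,O \right)} = M + 2 = 2 + M$)
$\left(-31 + 12\right) v{\left(-5,y \right)} = \left(-31 + 12\right) \left(2 - 5\right) = \left(-19\right) \left(-3\right) = 57$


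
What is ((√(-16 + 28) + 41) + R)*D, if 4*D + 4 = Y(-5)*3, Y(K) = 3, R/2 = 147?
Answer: 1675/4 + 5*√3/2 ≈ 423.08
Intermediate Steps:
R = 294 (R = 2*147 = 294)
D = 5/4 (D = -1 + (3*3)/4 = -1 + (¼)*9 = -1 + 9/4 = 5/4 ≈ 1.2500)
((√(-16 + 28) + 41) + R)*D = ((√(-16 + 28) + 41) + 294)*(5/4) = ((√12 + 41) + 294)*(5/4) = ((2*√3 + 41) + 294)*(5/4) = ((41 + 2*√3) + 294)*(5/4) = (335 + 2*√3)*(5/4) = 1675/4 + 5*√3/2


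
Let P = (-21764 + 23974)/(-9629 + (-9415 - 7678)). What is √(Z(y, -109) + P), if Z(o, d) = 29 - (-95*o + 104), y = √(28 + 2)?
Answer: √(-13403487980 + 16959050495*√30)/13361 ≈ 21.101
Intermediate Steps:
y = √30 ≈ 5.4772
Z(o, d) = -75 + 95*o (Z(o, d) = 29 - (104 - 95*o) = 29 + (-104 + 95*o) = -75 + 95*o)
P = -1105/13361 (P = 2210/(-9629 - 17093) = 2210/(-26722) = 2210*(-1/26722) = -1105/13361 ≈ -0.082703)
√(Z(y, -109) + P) = √((-75 + 95*√30) - 1105/13361) = √(-1003180/13361 + 95*√30)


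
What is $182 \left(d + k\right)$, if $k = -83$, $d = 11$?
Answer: $-13104$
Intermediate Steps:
$182 \left(d + k\right) = 182 \left(11 - 83\right) = 182 \left(-72\right) = -13104$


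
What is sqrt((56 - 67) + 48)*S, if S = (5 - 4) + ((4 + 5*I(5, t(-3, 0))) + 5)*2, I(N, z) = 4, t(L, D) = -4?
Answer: 59*sqrt(37) ≈ 358.88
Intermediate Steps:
S = 59 (S = (5 - 4) + ((4 + 5*4) + 5)*2 = 1 + ((4 + 20) + 5)*2 = 1 + (24 + 5)*2 = 1 + 29*2 = 1 + 58 = 59)
sqrt((56 - 67) + 48)*S = sqrt((56 - 67) + 48)*59 = sqrt(-11 + 48)*59 = sqrt(37)*59 = 59*sqrt(37)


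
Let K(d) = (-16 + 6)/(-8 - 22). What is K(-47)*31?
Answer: 31/3 ≈ 10.333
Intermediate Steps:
K(d) = ⅓ (K(d) = -10/(-30) = -10*(-1/30) = ⅓)
K(-47)*31 = (⅓)*31 = 31/3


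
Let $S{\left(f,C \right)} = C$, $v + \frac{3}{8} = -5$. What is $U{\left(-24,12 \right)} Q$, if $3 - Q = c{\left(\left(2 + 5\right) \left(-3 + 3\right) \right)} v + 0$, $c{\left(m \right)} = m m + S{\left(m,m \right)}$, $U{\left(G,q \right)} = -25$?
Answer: $-75$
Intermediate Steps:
$v = - \frac{43}{8}$ ($v = - \frac{3}{8} - 5 = - \frac{43}{8} \approx -5.375$)
$c{\left(m \right)} = m + m^{2}$ ($c{\left(m \right)} = m m + m = m^{2} + m = m + m^{2}$)
$Q = 3$ ($Q = 3 - \left(\left(2 + 5\right) \left(-3 + 3\right) \left(1 + \left(2 + 5\right) \left(-3 + 3\right)\right) \left(- \frac{43}{8}\right) + 0\right) = 3 - \left(7 \cdot 0 \left(1 + 7 \cdot 0\right) \left(- \frac{43}{8}\right) + 0\right) = 3 - \left(0 \left(1 + 0\right) \left(- \frac{43}{8}\right) + 0\right) = 3 - \left(0 \cdot 1 \left(- \frac{43}{8}\right) + 0\right) = 3 - \left(0 \left(- \frac{43}{8}\right) + 0\right) = 3 - \left(0 + 0\right) = 3 - 0 = 3 + 0 = 3$)
$U{\left(-24,12 \right)} Q = \left(-25\right) 3 = -75$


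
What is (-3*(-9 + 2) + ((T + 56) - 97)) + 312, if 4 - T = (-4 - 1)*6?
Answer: 326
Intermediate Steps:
T = 34 (T = 4 - (-4 - 1)*6 = 4 - (-5)*6 = 4 - 1*(-30) = 4 + 30 = 34)
(-3*(-9 + 2) + ((T + 56) - 97)) + 312 = (-3*(-9 + 2) + ((34 + 56) - 97)) + 312 = (-3*(-7) + (90 - 97)) + 312 = (21 - 7) + 312 = 14 + 312 = 326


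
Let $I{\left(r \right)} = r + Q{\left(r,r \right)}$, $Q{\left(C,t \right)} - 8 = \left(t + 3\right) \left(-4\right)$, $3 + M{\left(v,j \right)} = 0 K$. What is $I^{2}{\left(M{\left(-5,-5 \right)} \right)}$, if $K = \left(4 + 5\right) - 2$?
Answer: $25$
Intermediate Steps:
$K = 7$ ($K = 9 - 2 = 7$)
$M{\left(v,j \right)} = -3$ ($M{\left(v,j \right)} = -3 + 0 \cdot 7 = -3 + 0 = -3$)
$Q{\left(C,t \right)} = -4 - 4 t$ ($Q{\left(C,t \right)} = 8 + \left(t + 3\right) \left(-4\right) = 8 + \left(3 + t\right) \left(-4\right) = 8 - \left(12 + 4 t\right) = -4 - 4 t$)
$I{\left(r \right)} = -4 - 3 r$ ($I{\left(r \right)} = r - \left(4 + 4 r\right) = -4 - 3 r$)
$I^{2}{\left(M{\left(-5,-5 \right)} \right)} = \left(-4 - -9\right)^{2} = \left(-4 + 9\right)^{2} = 5^{2} = 25$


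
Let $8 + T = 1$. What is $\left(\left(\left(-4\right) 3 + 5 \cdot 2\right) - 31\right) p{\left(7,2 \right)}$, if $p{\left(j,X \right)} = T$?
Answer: $231$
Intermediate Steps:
$T = -7$ ($T = -8 + 1 = -7$)
$p{\left(j,X \right)} = -7$
$\left(\left(\left(-4\right) 3 + 5 \cdot 2\right) - 31\right) p{\left(7,2 \right)} = \left(\left(\left(-4\right) 3 + 5 \cdot 2\right) - 31\right) \left(-7\right) = \left(\left(-12 + 10\right) - 31\right) \left(-7\right) = \left(-2 - 31\right) \left(-7\right) = \left(-33\right) \left(-7\right) = 231$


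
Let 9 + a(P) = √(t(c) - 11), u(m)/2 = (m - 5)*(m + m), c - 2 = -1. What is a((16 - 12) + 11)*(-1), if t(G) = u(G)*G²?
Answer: 9 - 3*I*√3 ≈ 9.0 - 5.1962*I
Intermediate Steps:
c = 1 (c = 2 - 1 = 1)
u(m) = 4*m*(-5 + m) (u(m) = 2*((m - 5)*(m + m)) = 2*((-5 + m)*(2*m)) = 2*(2*m*(-5 + m)) = 4*m*(-5 + m))
t(G) = 4*G³*(-5 + G) (t(G) = (4*G*(-5 + G))*G² = 4*G³*(-5 + G))
a(P) = -9 + 3*I*√3 (a(P) = -9 + √(4*1³*(-5 + 1) - 11) = -9 + √(4*1*(-4) - 11) = -9 + √(-16 - 11) = -9 + √(-27) = -9 + 3*I*√3)
a((16 - 12) + 11)*(-1) = (-9 + 3*I*√3)*(-1) = 9 - 3*I*√3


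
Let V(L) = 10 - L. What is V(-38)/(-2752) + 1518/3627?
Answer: 83405/207948 ≈ 0.40109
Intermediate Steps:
V(-38)/(-2752) + 1518/3627 = (10 - 1*(-38))/(-2752) + 1518/3627 = (10 + 38)*(-1/2752) + 1518*(1/3627) = 48*(-1/2752) + 506/1209 = -3/172 + 506/1209 = 83405/207948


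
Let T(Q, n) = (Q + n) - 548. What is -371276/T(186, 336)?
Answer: 185638/13 ≈ 14280.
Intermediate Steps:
T(Q, n) = -548 + Q + n
-371276/T(186, 336) = -371276/(-548 + 186 + 336) = -371276/(-26) = -371276*(-1/26) = 185638/13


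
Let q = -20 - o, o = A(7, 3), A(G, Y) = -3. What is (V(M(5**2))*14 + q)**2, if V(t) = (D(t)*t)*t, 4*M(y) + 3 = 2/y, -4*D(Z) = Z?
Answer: 978243285088161/4000000000000 ≈ 244.56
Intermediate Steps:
D(Z) = -Z/4
M(y) = -3/4 + 1/(2*y) (M(y) = -3/4 + (2/y)/4 = -3/4 + 1/(2*y))
o = -3
q = -17 (q = -20 - 1*(-3) = -20 + 3 = -17)
V(t) = -t**3/4 (V(t) = ((-t/4)*t)*t = (-t**2/4)*t = -t**3/4)
(V(M(5**2))*14 + q)**2 = (-(2 - 3*5**2)**3/1000000/4*14 - 17)**2 = (-(2 - 3*25)**3/1000000/4*14 - 17)**2 = (-(2 - 75)**3/1000000/4*14 - 17)**2 = (-((1/4)*(1/25)*(-73))**3/4*14 - 17)**2 = (-(-73/100)**3/4*14 - 17)**2 = (-1/4*(-389017/1000000)*14 - 17)**2 = ((389017/4000000)*14 - 17)**2 = (2723119/2000000 - 17)**2 = (-31276881/2000000)**2 = 978243285088161/4000000000000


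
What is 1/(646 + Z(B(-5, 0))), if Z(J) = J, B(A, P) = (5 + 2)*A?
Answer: 1/611 ≈ 0.0016367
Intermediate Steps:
B(A, P) = 7*A
1/(646 + Z(B(-5, 0))) = 1/(646 + 7*(-5)) = 1/(646 - 35) = 1/611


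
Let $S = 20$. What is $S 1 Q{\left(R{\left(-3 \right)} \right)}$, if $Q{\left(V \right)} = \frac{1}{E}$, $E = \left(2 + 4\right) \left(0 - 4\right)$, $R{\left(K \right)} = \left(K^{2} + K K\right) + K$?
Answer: $- \frac{5}{6} \approx -0.83333$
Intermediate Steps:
$R{\left(K \right)} = K + 2 K^{2}$ ($R{\left(K \right)} = \left(K^{2} + K^{2}\right) + K = 2 K^{2} + K = K + 2 K^{2}$)
$E = -24$ ($E = 6 \left(-4\right) = -24$)
$Q{\left(V \right)} = - \frac{1}{24}$ ($Q{\left(V \right)} = \frac{1}{-24} = - \frac{1}{24}$)
$S 1 Q{\left(R{\left(-3 \right)} \right)} = 20 \cdot 1 \left(- \frac{1}{24}\right) = 20 \left(- \frac{1}{24}\right) = - \frac{5}{6}$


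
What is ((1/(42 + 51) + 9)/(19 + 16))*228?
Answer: 63688/1085 ≈ 58.699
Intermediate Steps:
((1/(42 + 51) + 9)/(19 + 16))*228 = ((1/93 + 9)/35)*228 = ((1/93 + 9)*(1/35))*228 = ((838/93)*(1/35))*228 = (838/3255)*228 = 63688/1085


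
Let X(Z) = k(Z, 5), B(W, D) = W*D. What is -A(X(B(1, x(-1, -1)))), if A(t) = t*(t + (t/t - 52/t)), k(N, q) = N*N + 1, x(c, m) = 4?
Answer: -254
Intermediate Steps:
k(N, q) = 1 + N² (k(N, q) = N² + 1 = 1 + N²)
B(W, D) = D*W
X(Z) = 1 + Z²
A(t) = t*(1 + t - 52/t) (A(t) = t*(t + (1 - 52/t)) = t*(1 + t - 52/t))
-A(X(B(1, x(-1, -1)))) = -(-52 + (1 + (4*1)²) + (1 + (4*1)²)²) = -(-52 + (1 + 4²) + (1 + 4²)²) = -(-52 + (1 + 16) + (1 + 16)²) = -(-52 + 17 + 17²) = -(-52 + 17 + 289) = -1*254 = -254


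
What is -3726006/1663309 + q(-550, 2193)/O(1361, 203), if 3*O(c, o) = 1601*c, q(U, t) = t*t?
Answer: 15878979675057/3624285441949 ≈ 4.3813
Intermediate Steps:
q(U, t) = t**2
O(c, o) = 1601*c/3 (O(c, o) = (1601*c)/3 = 1601*c/3)
-3726006/1663309 + q(-550, 2193)/O(1361, 203) = -3726006/1663309 + 2193**2/(((1601/3)*1361)) = -3726006*1/1663309 + 4809249/(2178961/3) = -3726006/1663309 + 4809249*(3/2178961) = -3726006/1663309 + 14427747/2178961 = 15878979675057/3624285441949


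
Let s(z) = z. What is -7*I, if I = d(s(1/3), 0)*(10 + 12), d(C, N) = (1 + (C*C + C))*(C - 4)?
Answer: 22022/27 ≈ 815.63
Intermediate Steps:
d(C, N) = (-4 + C)*(1 + C + C²) (d(C, N) = (1 + (C² + C))*(-4 + C) = (1 + (C + C²))*(-4 + C) = (1 + C + C²)*(-4 + C) = (-4 + C)*(1 + C + C²))
I = -3146/27 (I = (-4 + (1/3)³ - 3/3 - 3*(1/3)²)*(10 + 12) = (-4 + (⅓)³ - 3*⅓ - 3*(⅓)²)*22 = (-4 + 1/27 - 1 - 3*⅑)*22 = (-4 + 1/27 - 1 - ⅓)*22 = -143/27*22 = -3146/27 ≈ -116.52)
-7*I = -7*(-3146/27) = 22022/27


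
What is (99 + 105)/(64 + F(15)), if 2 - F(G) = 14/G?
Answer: 765/244 ≈ 3.1352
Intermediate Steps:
F(G) = 2 - 14/G
(99 + 105)/(64 + F(15)) = (99 + 105)/(64 + (2 - 14/15)) = 204/(64 + (2 - 14*1/15)) = 204/(64 + (2 - 14/15)) = 204/(64 + 16/15) = 204/(976/15) = 204*(15/976) = 765/244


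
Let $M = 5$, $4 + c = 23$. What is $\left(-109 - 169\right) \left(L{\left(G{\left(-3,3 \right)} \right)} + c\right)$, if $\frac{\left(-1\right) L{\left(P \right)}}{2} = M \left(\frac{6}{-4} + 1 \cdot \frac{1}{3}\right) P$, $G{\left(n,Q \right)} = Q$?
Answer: $-15012$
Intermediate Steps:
$c = 19$ ($c = -4 + 23 = 19$)
$L{\left(P \right)} = \frac{35 P}{3}$ ($L{\left(P \right)} = - 2 \cdot 5 \left(\frac{6}{-4} + 1 \cdot \frac{1}{3}\right) P = - 2 \cdot 5 \left(6 \left(- \frac{1}{4}\right) + 1 \cdot \frac{1}{3}\right) P = - 2 \cdot 5 \left(- \frac{3}{2} + \frac{1}{3}\right) P = - 2 \cdot 5 \left(- \frac{7}{6}\right) P = - 2 \left(- \frac{35 P}{6}\right) = \frac{35 P}{3}$)
$\left(-109 - 169\right) \left(L{\left(G{\left(-3,3 \right)} \right)} + c\right) = \left(-109 - 169\right) \left(\frac{35}{3} \cdot 3 + 19\right) = \left(-109 - 169\right) \left(35 + 19\right) = \left(-278\right) 54 = -15012$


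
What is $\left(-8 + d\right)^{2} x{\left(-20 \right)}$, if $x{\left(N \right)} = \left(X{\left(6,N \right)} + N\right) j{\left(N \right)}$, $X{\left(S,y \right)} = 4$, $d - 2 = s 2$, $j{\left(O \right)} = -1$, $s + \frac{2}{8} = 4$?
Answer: $36$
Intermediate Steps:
$s = \frac{15}{4}$ ($s = - \frac{1}{4} + 4 = \frac{15}{4} \approx 3.75$)
$d = \frac{19}{2}$ ($d = 2 + \frac{15}{4} \cdot 2 = 2 + \frac{15}{2} = \frac{19}{2} \approx 9.5$)
$x{\left(N \right)} = -4 - N$ ($x{\left(N \right)} = \left(4 + N\right) \left(-1\right) = -4 - N$)
$\left(-8 + d\right)^{2} x{\left(-20 \right)} = \left(-8 + \frac{19}{2}\right)^{2} \left(-4 - -20\right) = \left(\frac{3}{2}\right)^{2} \left(-4 + 20\right) = \frac{9}{4} \cdot 16 = 36$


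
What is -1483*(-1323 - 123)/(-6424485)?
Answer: -714806/2141495 ≈ -0.33379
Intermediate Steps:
-1483*(-1323 - 123)/(-6424485) = -1483*(-1446)*(-1/6424485) = 2144418*(-1/6424485) = -714806/2141495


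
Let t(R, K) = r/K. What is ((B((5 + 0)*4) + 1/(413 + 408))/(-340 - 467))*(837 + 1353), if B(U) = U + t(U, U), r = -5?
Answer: -23674995/441698 ≈ -53.600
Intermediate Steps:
t(R, K) = -5/K
B(U) = U - 5/U
((B((5 + 0)*4) + 1/(413 + 408))/(-340 - 467))*(837 + 1353) = ((((5 + 0)*4 - 5*1/(4*(5 + 0))) + 1/(413 + 408))/(-340 - 467))*(837 + 1353) = (((5*4 - 5/(5*4)) + 1/821)/(-807))*2190 = (((20 - 5/20) + 1/821)*(-1/807))*2190 = (((20 - 5*1/20) + 1/821)*(-1/807))*2190 = (((20 - ¼) + 1/821)*(-1/807))*2190 = ((79/4 + 1/821)*(-1/807))*2190 = ((64863/3284)*(-1/807))*2190 = -21621/883396*2190 = -23674995/441698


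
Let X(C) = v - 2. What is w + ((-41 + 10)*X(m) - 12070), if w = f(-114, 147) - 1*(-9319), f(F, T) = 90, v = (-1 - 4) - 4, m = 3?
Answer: -2320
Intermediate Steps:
v = -9 (v = -5 - 4 = -9)
w = 9409 (w = 90 - 1*(-9319) = 90 + 9319 = 9409)
X(C) = -11 (X(C) = -9 - 2 = -11)
w + ((-41 + 10)*X(m) - 12070) = 9409 + ((-41 + 10)*(-11) - 12070) = 9409 + (-31*(-11) - 12070) = 9409 + (341 - 12070) = 9409 - 11729 = -2320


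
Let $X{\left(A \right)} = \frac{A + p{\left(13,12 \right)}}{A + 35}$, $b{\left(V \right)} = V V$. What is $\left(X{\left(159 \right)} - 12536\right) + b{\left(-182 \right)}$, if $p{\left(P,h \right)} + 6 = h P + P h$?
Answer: $\frac{3994537}{194} \approx 20590.0$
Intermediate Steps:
$b{\left(V \right)} = V^{2}$
$p{\left(P,h \right)} = -6 + 2 P h$ ($p{\left(P,h \right)} = -6 + \left(h P + P h\right) = -6 + \left(P h + P h\right) = -6 + 2 P h$)
$X{\left(A \right)} = \frac{306 + A}{35 + A}$ ($X{\left(A \right)} = \frac{A - \left(6 - 312\right)}{A + 35} = \frac{A + \left(-6 + 312\right)}{35 + A} = \frac{A + 306}{35 + A} = \frac{306 + A}{35 + A}$)
$\left(X{\left(159 \right)} - 12536\right) + b{\left(-182 \right)} = \left(\frac{306 + 159}{35 + 159} - 12536\right) + \left(-182\right)^{2} = \left(\frac{1}{194} \cdot 465 - 12536\right) + 33124 = \left(\frac{465}{194} - 12536\right) + 33124 = - \frac{2431519}{194} + 33124 = \frac{3994537}{194}$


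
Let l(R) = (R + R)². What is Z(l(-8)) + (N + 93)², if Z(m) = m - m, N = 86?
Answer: 32041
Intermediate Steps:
l(R) = 4*R² (l(R) = (2*R)² = 4*R²)
Z(m) = 0
Z(l(-8)) + (N + 93)² = 0 + (86 + 93)² = 0 + 179² = 0 + 32041 = 32041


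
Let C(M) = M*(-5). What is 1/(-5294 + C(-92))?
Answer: -1/4834 ≈ -0.00020687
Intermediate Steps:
C(M) = -5*M
1/(-5294 + C(-92)) = 1/(-5294 - 5*(-92)) = 1/(-5294 + 460) = 1/(-4834) = -1/4834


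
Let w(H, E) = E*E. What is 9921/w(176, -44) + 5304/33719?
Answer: 344794743/65279984 ≈ 5.2818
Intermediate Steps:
w(H, E) = E**2
9921/w(176, -44) + 5304/33719 = 9921/((-44)**2) + 5304/33719 = 9921/1936 + 5304*(1/33719) = 9921*(1/1936) + 5304/33719 = 9921/1936 + 5304/33719 = 344794743/65279984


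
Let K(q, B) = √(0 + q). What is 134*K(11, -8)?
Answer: 134*√11 ≈ 444.43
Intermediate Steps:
K(q, B) = √q
134*K(11, -8) = 134*√11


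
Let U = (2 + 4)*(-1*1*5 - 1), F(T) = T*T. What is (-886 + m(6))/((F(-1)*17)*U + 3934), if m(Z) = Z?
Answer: -40/151 ≈ -0.26490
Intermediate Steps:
F(T) = T²
U = -36 (U = 6*(-1*5 - 1) = 6*(-5 - 1) = 6*(-6) = -36)
(-886 + m(6))/((F(-1)*17)*U + 3934) = (-886 + 6)/(((-1)²*17)*(-36) + 3934) = -880/((1*17)*(-36) + 3934) = -880/(17*(-36) + 3934) = -880/(-612 + 3934) = -880/3322 = -880*1/3322 = -40/151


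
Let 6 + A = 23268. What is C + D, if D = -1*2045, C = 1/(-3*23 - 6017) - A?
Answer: -154018403/6086 ≈ -25307.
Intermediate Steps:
A = 23262 (A = -6 + 23268 = 23262)
C = -141572533/6086 (C = 1/(-3*23 - 6017) - 1*23262 = 1/(-69 - 6017) - 23262 = 1/(-6086) - 23262 = -1/6086 - 23262 = -141572533/6086 ≈ -23262.)
D = -2045
C + D = -141572533/6086 - 2045 = -154018403/6086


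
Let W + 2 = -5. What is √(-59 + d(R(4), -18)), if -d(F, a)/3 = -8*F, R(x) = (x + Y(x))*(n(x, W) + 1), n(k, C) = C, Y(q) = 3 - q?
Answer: I*√491 ≈ 22.159*I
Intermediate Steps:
W = -7 (W = -2 - 5 = -7)
R(x) = -18 (R(x) = (x + (3 - x))*(-7 + 1) = 3*(-6) = -18)
d(F, a) = 24*F (d(F, a) = -(-24)*F = 24*F)
√(-59 + d(R(4), -18)) = √(-59 + 24*(-18)) = √(-59 - 432) = √(-491) = I*√491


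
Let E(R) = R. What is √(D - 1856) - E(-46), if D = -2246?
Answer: 46 + I*√4102 ≈ 46.0 + 64.047*I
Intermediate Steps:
√(D - 1856) - E(-46) = √(-2246 - 1856) - 1*(-46) = √(-4102) + 46 = I*√4102 + 46 = 46 + I*√4102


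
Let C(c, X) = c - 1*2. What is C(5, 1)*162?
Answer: 486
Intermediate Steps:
C(c, X) = -2 + c (C(c, X) = c - 2 = -2 + c)
C(5, 1)*162 = (-2 + 5)*162 = 3*162 = 486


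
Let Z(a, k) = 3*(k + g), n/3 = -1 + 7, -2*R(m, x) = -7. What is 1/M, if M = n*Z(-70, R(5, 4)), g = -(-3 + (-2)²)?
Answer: 1/135 ≈ 0.0074074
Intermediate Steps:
R(m, x) = 7/2 (R(m, x) = -½*(-7) = 7/2)
n = 18 (n = 3*(-1 + 7) = 3*6 = 18)
g = -1 (g = -(-3 + 4) = -1*1 = -1)
Z(a, k) = -3 + 3*k (Z(a, k) = 3*(k - 1) = 3*(-1 + k) = -3 + 3*k)
M = 135 (M = 18*(-3 + 3*(7/2)) = 18*(-3 + 21/2) = 18*(15/2) = 135)
1/M = 1/135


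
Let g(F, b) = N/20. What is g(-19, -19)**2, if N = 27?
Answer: 729/400 ≈ 1.8225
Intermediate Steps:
g(F, b) = 27/20
g(-19, -19)**2 = (27/20)**2 = 729/400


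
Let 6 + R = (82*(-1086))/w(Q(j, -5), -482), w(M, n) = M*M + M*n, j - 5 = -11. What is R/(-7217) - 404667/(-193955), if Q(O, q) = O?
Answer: 714320834491/341544669340 ≈ 2.0914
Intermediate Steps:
j = -6 (j = 5 - 11 = -6)
w(M, n) = M² + M*n
R = -8885/244 (R = -6 + (82*(-1086))/((-6*(-6 - 482))) = -6 - 89052/((-6*(-488))) = -6 - 89052/2928 = -6 - 89052*1/2928 = -6 - 7421/244 = -8885/244 ≈ -36.414)
R/(-7217) - 404667/(-193955) = -8885/244/(-7217) - 404667/(-193955) = -8885/244*(-1/7217) - 404667*(-1/193955) = 8885/1760948 + 404667/193955 = 714320834491/341544669340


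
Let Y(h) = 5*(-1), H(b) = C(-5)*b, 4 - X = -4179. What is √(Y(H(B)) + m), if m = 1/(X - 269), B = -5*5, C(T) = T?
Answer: I*√76593066/3914 ≈ 2.236*I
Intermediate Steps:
X = 4183 (X = 4 - 1*(-4179) = 4 + 4179 = 4183)
B = -25
H(b) = -5*b
Y(h) = -5
m = 1/3914 (m = 1/(4183 - 269) = 1/3914 ≈ 0.00025549)
√(Y(H(B)) + m) = √(-5 + 1/3914) = √(-19569/3914) = I*√76593066/3914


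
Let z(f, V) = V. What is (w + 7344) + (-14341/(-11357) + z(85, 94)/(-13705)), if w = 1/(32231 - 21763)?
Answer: 11967772231377601/1629319966580 ≈ 7345.3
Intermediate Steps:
w = 1/10468 ≈ 9.5529e-5
(w + 7344) + (-14341/(-11357) + z(85, 94)/(-13705)) = (1/10468 + 7344) + (-14341/(-11357) + 94/(-13705)) = 76876993/10468 + (-14341*(-1/11357) + 94*(-1/13705)) = 76876993/10468 + (14341/11357 - 94/13705) = 76876993/10468 + 195475847/155647685 = 11967772231377601/1629319966580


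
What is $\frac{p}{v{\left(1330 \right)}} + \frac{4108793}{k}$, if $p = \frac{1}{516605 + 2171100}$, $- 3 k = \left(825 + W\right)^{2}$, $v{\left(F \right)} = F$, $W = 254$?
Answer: $- \frac{3389420132630393}{320134719591050} \approx -10.587$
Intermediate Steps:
$k = - \frac{1164241}{3}$ ($k = - \frac{\left(825 + 254\right)^{2}}{3} = - \frac{1079^{2}}{3} = \left(- \frac{1}{3}\right) 1164241 = - \frac{1164241}{3} \approx -3.8808 \cdot 10^{5}$)
$p = \frac{1}{2687705} \approx 3.7206 \cdot 10^{-7}$
$\frac{p}{v{\left(1330 \right)}} + \frac{4108793}{k} = \frac{1}{2687705 \cdot 1330} + \frac{4108793}{- \frac{1164241}{3}} = \frac{1}{2687705} \cdot \frac{1}{1330} + 4108793 \left(- \frac{3}{1164241}\right) = \frac{1}{3574647650} - \frac{948183}{89557} = - \frac{3389420132630393}{320134719591050}$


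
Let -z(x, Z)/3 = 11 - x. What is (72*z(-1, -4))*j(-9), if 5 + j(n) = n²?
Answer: -196992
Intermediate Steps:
z(x, Z) = -33 + 3*x (z(x, Z) = -3*(11 - x) = -33 + 3*x)
j(n) = -5 + n²
(72*z(-1, -4))*j(-9) = (72*(-33 + 3*(-1)))*(-5 + (-9)²) = (72*(-33 - 3))*(-5 + 81) = (72*(-36))*76 = -2592*76 = -196992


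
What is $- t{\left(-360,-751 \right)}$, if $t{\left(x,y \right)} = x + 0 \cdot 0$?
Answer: $360$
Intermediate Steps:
$t{\left(x,y \right)} = x$ ($t{\left(x,y \right)} = x + 0 = x$)
$- t{\left(-360,-751 \right)} = \left(-1\right) \left(-360\right) = 360$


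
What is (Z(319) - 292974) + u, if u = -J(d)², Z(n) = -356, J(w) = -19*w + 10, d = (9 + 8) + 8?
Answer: -509555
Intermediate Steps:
d = 25 (d = 17 + 8 = 25)
J(w) = 10 - 19*w
u = -216225 (u = -(10 - 19*25)² = -(10 - 475)² = -1*(-465)² = -1*216225 = -216225)
(Z(319) - 292974) + u = (-356 - 292974) - 216225 = -293330 - 216225 = -509555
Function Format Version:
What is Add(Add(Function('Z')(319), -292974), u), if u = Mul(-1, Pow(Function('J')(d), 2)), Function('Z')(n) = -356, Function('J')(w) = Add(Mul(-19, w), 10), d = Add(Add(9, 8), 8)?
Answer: -509555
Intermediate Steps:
d = 25 (d = Add(17, 8) = 25)
Function('J')(w) = Add(10, Mul(-19, w))
u = -216225 (u = Mul(-1, Pow(Add(10, Mul(-19, 25)), 2)) = Mul(-1, Pow(Add(10, -475), 2)) = Mul(-1, Pow(-465, 2)) = Mul(-1, 216225) = -216225)
Add(Add(Function('Z')(319), -292974), u) = Add(Add(-356, -292974), -216225) = Add(-293330, -216225) = -509555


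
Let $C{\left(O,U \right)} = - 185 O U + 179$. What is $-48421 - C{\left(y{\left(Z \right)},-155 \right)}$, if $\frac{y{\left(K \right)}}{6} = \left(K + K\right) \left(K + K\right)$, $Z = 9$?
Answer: $-55792800$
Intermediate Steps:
$y{\left(K \right)} = 24 K^{2}$ ($y{\left(K \right)} = 6 \left(K + K\right) \left(K + K\right) = 6 \cdot 2 K 2 K = 6 \cdot 4 K^{2} = 24 K^{2}$)
$C{\left(O,U \right)} = 179 - 185 O U$ ($C{\left(O,U \right)} = - 185 O U + 179 = 179 - 185 O U$)
$-48421 - C{\left(y{\left(Z \right)},-155 \right)} = -48421 - \left(179 - 185 \cdot 24 \cdot 9^{2} \left(-155\right)\right) = -48421 - \left(179 - 185 \cdot 24 \cdot 81 \left(-155\right)\right) = -48421 - \left(179 - 359640 \left(-155\right)\right) = -48421 - \left(179 + 55744200\right) = -48421 - 55744379 = -55792800$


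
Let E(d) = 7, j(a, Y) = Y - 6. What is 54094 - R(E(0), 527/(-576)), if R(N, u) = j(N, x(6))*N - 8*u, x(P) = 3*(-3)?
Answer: 3901801/72 ≈ 54192.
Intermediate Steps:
x(P) = -9
j(a, Y) = -6 + Y
R(N, u) = -15*N - 8*u (R(N, u) = (-6 - 9)*N - 8*u = -15*N - 8*u)
54094 - R(E(0), 527/(-576)) = 54094 - (-15*7 - 4216/(-576)) = 54094 - (-105 - 4216*(-1)/576) = 54094 - (-105 - 8*(-527/576)) = 54094 - (-105 + 527/72) = 54094 - 1*(-7033/72) = 54094 + 7033/72 = 3901801/72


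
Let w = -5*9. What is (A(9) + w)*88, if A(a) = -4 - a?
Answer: -5104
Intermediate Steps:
w = -45
(A(9) + w)*88 = ((-4 - 1*9) - 45)*88 = ((-4 - 9) - 45)*88 = (-13 - 45)*88 = -58*88 = -5104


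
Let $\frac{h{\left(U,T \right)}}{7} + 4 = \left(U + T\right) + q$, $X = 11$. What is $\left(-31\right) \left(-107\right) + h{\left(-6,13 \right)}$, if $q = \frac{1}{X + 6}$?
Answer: $\frac{56753}{17} \approx 3338.4$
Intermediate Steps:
$q = \frac{1}{17}$ ($q = \frac{1}{11 + 6} = \frac{1}{17} \approx 0.058824$)
$h{\left(U,T \right)} = - \frac{469}{17} + 7 T + 7 U$ ($h{\left(U,T \right)} = -28 + 7 \left(\left(U + T\right) + \frac{1}{17}\right) = -28 + 7 \left(\left(T + U\right) + \frac{1}{17}\right) = -28 + 7 \left(\frac{1}{17} + T + U\right) = -28 + \left(\frac{7}{17} + 7 T + 7 U\right) = - \frac{469}{17} + 7 T + 7 U$)
$\left(-31\right) \left(-107\right) + h{\left(-6,13 \right)} = \left(-31\right) \left(-107\right) + \left(- \frac{469}{17} + 7 \cdot 13 + 7 \left(-6\right)\right) = 3317 - - \frac{364}{17} = 3317 + \frac{364}{17} = \frac{56753}{17}$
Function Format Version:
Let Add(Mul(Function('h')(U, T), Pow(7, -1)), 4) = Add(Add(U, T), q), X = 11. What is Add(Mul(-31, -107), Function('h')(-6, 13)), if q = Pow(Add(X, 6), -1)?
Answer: Rational(56753, 17) ≈ 3338.4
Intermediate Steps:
q = Rational(1, 17) (q = Pow(Add(11, 6), -1) = Pow(17, -1) = Rational(1, 17) ≈ 0.058824)
Function('h')(U, T) = Add(Rational(-469, 17), Mul(7, T), Mul(7, U)) (Function('h')(U, T) = Add(-28, Mul(7, Add(Add(U, T), Rational(1, 17)))) = Add(-28, Mul(7, Add(Add(T, U), Rational(1, 17)))) = Add(-28, Mul(7, Add(Rational(1, 17), T, U))) = Add(-28, Add(Rational(7, 17), Mul(7, T), Mul(7, U))) = Add(Rational(-469, 17), Mul(7, T), Mul(7, U)))
Add(Mul(-31, -107), Function('h')(-6, 13)) = Add(Mul(-31, -107), Add(Rational(-469, 17), Mul(7, 13), Mul(7, -6))) = Add(3317, Add(Rational(-469, 17), 91, -42)) = Add(3317, Rational(364, 17)) = Rational(56753, 17)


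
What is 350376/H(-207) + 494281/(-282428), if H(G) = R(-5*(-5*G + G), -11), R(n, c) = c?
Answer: -98961430019/3106708 ≈ -31854.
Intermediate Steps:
H(G) = -11
350376/H(-207) + 494281/(-282428) = 350376/(-11) + 494281/(-282428) = 350376*(-1/11) + 494281*(-1/282428) = -350376/11 - 494281/282428 = -98961430019/3106708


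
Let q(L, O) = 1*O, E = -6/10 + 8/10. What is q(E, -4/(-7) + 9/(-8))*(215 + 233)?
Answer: -248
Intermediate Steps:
E = ⅕ (E = -6*⅒ + 8*(⅒) = -⅗ + ⅘ = ⅕ ≈ 0.20000)
q(L, O) = O
q(E, -4/(-7) + 9/(-8))*(215 + 233) = (-4/(-7) + 9/(-8))*(215 + 233) = (-4*(-⅐) + 9*(-⅛))*448 = (4/7 - 9/8)*448 = -31/56*448 = -248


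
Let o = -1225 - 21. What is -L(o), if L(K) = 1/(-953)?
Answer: 1/953 ≈ 0.0010493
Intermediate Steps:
o = -1246
L(K) = -1/953
-L(o) = -1*(-1/953) = 1/953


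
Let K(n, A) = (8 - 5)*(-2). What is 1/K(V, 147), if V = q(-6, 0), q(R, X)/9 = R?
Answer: -1/6 ≈ -0.16667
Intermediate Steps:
q(R, X) = 9*R
V = -54 (V = 9*(-6) = -54)
K(n, A) = -6 (K(n, A) = 3*(-2) = -6)
1/K(V, 147) = 1/(-6) = -1/6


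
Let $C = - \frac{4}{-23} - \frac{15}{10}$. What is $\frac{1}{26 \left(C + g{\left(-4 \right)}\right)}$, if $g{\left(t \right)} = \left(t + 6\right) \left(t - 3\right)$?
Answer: $- \frac{23}{9165} \approx -0.0025095$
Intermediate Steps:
$C = - \frac{61}{46}$ ($C = \left(-4\right) \left(- \frac{1}{23}\right) - \frac{3}{2} = \frac{4}{23} - \frac{3}{2} = - \frac{61}{46} \approx -1.3261$)
$g{\left(t \right)} = \left(-3 + t\right) \left(6 + t\right)$ ($g{\left(t \right)} = \left(6 + t\right) \left(-3 + t\right) = \left(-3 + t\right) \left(6 + t\right)$)
$\frac{1}{26 \left(C + g{\left(-4 \right)}\right)} = \frac{1}{26 \left(- \frac{61}{46} + \left(-18 + \left(-4\right)^{2} + 3 \left(-4\right)\right)\right)} = \frac{1}{26 \left(- \frac{61}{46} - 14\right)} = \frac{1}{26 \left(- \frac{705}{46}\right)} = \frac{1}{- \frac{9165}{23}} = - \frac{23}{9165}$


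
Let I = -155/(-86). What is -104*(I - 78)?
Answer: 340756/43 ≈ 7924.6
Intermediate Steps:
I = 155/86 (I = -155*(-1/86) = 155/86 ≈ 1.8023)
-104*(I - 78) = -104*(155/86 - 78) = -104*(-6553/86) = 340756/43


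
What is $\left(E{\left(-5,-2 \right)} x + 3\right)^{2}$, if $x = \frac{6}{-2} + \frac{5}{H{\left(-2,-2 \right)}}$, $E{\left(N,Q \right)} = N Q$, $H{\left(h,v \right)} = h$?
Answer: $2704$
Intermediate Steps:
$x = - \frac{11}{2}$ ($x = \frac{6}{-2} + \frac{5}{-2} = 6 \left(- \frac{1}{2}\right) + 5 \left(- \frac{1}{2}\right) = -3 - \frac{5}{2} = - \frac{11}{2} \approx -5.5$)
$\left(E{\left(-5,-2 \right)} x + 3\right)^{2} = \left(\left(-5\right) \left(-2\right) \left(- \frac{11}{2}\right) + 3\right)^{2} = \left(10 \left(- \frac{11}{2}\right) + 3\right)^{2} = \left(-55 + 3\right)^{2} = \left(-52\right)^{2} = 2704$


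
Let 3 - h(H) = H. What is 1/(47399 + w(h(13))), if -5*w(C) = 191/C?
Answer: 50/2370141 ≈ 2.1096e-5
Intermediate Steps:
h(H) = 3 - H
w(C) = -191/(5*C)
1/(47399 + w(h(13))) = 1/(47399 - 191/(5*(3 - 1*13))) = 1/(47399 - 191/(5*(3 - 13))) = 1/(47399 - 191/5/(-10)) = 1/(47399 - 191/5*(-1/10)) = 1/(47399 + 191/50) = 1/(2370141/50) = 50/2370141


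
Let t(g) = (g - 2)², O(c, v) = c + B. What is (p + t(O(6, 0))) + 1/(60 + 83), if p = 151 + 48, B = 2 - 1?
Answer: 32033/143 ≈ 224.01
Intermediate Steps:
B = 1
O(c, v) = 1 + c (O(c, v) = c + 1 = 1 + c)
p = 199
t(g) = (-2 + g)²
(p + t(O(6, 0))) + 1/(60 + 83) = (199 + (-2 + (1 + 6))²) + 1/(60 + 83) = (199 + (-2 + 7)²) + 1/143 = (199 + 5²) + 1/143 = (199 + 25) + 1/143 = 224 + 1/143 = 32033/143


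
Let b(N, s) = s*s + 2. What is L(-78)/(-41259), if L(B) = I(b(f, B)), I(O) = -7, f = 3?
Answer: 7/41259 ≈ 0.00016966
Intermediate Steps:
b(N, s) = 2 + s² (b(N, s) = s² + 2 = 2 + s²)
L(B) = -7
L(-78)/(-41259) = -7/(-41259) = -7*(-1/41259) = 7/41259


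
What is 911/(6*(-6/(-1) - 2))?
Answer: 911/24 ≈ 37.958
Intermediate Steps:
911/(6*(-6/(-1) - 2)) = 911/(6*(-6*(-1) - 2)) = 911/(6*(6 - 2)) = 911/(6*4) = 911/24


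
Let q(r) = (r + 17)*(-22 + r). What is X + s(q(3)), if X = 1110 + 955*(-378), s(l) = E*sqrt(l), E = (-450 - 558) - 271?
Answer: -359880 - 2558*I*sqrt(95) ≈ -3.5988e+5 - 24932.0*I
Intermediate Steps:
E = -1279 (E = -1008 - 271 = -1279)
q(r) = (-22 + r)*(17 + r) (q(r) = (17 + r)*(-22 + r) = (-22 + r)*(17 + r))
s(l) = -1279*sqrt(l)
X = -359880 (X = 1110 - 360990 = -359880)
X + s(q(3)) = -359880 - 1279*sqrt(-374 + 3**2 - 5*3) = -359880 - 1279*sqrt(-374 + 9 - 15) = -359880 - 2558*I*sqrt(95)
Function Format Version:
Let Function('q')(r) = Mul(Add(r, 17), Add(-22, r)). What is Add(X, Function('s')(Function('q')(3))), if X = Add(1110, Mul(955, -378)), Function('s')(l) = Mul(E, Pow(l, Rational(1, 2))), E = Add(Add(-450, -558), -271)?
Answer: Add(-359880, Mul(-2558, I, Pow(95, Rational(1, 2)))) ≈ Add(-3.5988e+5, Mul(-24932., I))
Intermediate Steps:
E = -1279 (E = Add(-1008, -271) = -1279)
Function('q')(r) = Mul(Add(-22, r), Add(17, r)) (Function('q')(r) = Mul(Add(17, r), Add(-22, r)) = Mul(Add(-22, r), Add(17, r)))
Function('s')(l) = Mul(-1279, Pow(l, Rational(1, 2)))
X = -359880 (X = Add(1110, -360990) = -359880)
Add(X, Function('s')(Function('q')(3))) = Add(-359880, Mul(-1279, Pow(Add(-374, Pow(3, 2), Mul(-5, 3)), Rational(1, 2)))) = Add(-359880, Mul(-1279, Pow(Add(-374, 9, -15), Rational(1, 2)))) = Add(-359880, Mul(-1279, Pow(-380, Rational(1, 2)))) = Add(-359880, Mul(-1279, Mul(2, I, Pow(95, Rational(1, 2))))) = Add(-359880, Mul(-2558, I, Pow(95, Rational(1, 2))))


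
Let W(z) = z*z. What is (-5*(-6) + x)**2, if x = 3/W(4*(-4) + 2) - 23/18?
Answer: 2569780249/3111696 ≈ 825.85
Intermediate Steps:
W(z) = z**2
x = -2227/1764 (x = 3/((4*(-4) + 2)**2) - 23/18 = 3/((-16 + 2)**2) - 23*1/18 = 3/((-14)**2) - 23/18 = 3/196 - 23/18 = -2227/1764 ≈ -1.2625)
(-5*(-6) + x)**2 = (-5*(-6) - 2227/1764)**2 = (30 - 2227/1764)**2 = (50693/1764)**2 = 2569780249/3111696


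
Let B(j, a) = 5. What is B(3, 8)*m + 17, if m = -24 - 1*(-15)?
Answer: -28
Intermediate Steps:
m = -9 (m = -24 + 15 = -9)
B(3, 8)*m + 17 = 5*(-9) + 17 = -45 + 17 = -28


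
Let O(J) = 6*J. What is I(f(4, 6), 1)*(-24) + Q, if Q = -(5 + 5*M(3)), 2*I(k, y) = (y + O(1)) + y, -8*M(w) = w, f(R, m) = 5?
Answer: -793/8 ≈ -99.125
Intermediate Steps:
M(w) = -w/8
I(k, y) = 3 + y (I(k, y) = ((y + 6*1) + y)/2 = ((y + 6) + y)/2 = ((6 + y) + y)/2 = (6 + 2*y)/2 = 3 + y)
Q = -25/8 (Q = -(5 + 5*(-⅛*3)) = -(5 + 5*(-3/8)) = -(5 - 15/8) = -1*25/8 = -25/8 ≈ -3.1250)
I(f(4, 6), 1)*(-24) + Q = (3 + 1)*(-24) - 25/8 = 4*(-24) - 25/8 = -96 - 25/8 = -793/8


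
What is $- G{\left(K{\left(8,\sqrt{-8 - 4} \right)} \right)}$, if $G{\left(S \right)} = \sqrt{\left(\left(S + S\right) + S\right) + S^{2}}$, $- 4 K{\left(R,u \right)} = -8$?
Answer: $- \sqrt{10} \approx -3.1623$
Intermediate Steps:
$K{\left(R,u \right)} = 2$ ($K{\left(R,u \right)} = \left(- \frac{1}{4}\right) \left(-8\right) = 2$)
$G{\left(S \right)} = \sqrt{S^{2} + 3 S}$ ($G{\left(S \right)} = \sqrt{\left(2 S + S\right) + S^{2}} = \sqrt{3 S + S^{2}} = \sqrt{S^{2} + 3 S}$)
$- G{\left(K{\left(8,\sqrt{-8 - 4} \right)} \right)} = - \sqrt{2 \left(3 + 2\right)} = - \sqrt{2 \cdot 5} = - \sqrt{10}$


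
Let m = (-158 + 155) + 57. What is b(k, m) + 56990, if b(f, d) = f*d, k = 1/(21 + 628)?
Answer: 36986564/649 ≈ 56990.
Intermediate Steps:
m = 54 (m = -3 + 57 = 54)
k = 1/649 ≈ 0.0015408
b(f, d) = d*f
b(k, m) + 56990 = 54*(1/649) + 56990 = 54/649 + 56990 = 36986564/649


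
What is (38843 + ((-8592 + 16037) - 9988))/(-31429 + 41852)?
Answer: 36300/10423 ≈ 3.4827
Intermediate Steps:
(38843 + ((-8592 + 16037) - 9988))/(-31429 + 41852) = (38843 + (7445 - 9988))/10423 = (38843 - 2543)*(1/10423) = 36300*(1/10423) = 36300/10423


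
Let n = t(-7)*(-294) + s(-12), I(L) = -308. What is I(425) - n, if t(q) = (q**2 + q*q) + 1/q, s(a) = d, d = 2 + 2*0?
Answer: 28460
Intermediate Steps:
d = 2 (d = 2 + 0 = 2)
s(a) = 2
t(q) = 1/q + 2*q**2 (t(q) = (q**2 + q**2) + 1/q = 2*q**2 + 1/q = 1/q + 2*q**2)
n = -28768 (n = ((1 + 2*(-7)**3)/(-7))*(-294) + 2 = -(1 + 2*(-343))/7*(-294) + 2 = -(1 - 686)/7*(-294) + 2 = -1/7*(-685)*(-294) + 2 = (685/7)*(-294) + 2 = -28770 + 2 = -28768)
I(425) - n = -308 - 1*(-28768) = -308 + 28768 = 28460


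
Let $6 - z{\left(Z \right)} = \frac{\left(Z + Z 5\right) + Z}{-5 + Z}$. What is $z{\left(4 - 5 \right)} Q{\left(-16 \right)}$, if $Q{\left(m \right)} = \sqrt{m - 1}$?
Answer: $\frac{29 i \sqrt{17}}{6} \approx 19.928 i$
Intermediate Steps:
$Q{\left(m \right)} = \sqrt{-1 + m}$
$z{\left(Z \right)} = 6 - \frac{7 Z}{-5 + Z}$ ($z{\left(Z \right)} = 6 - \frac{\left(Z + Z 5\right) + Z}{-5 + Z} = 6 - \frac{\left(Z + 5 Z\right) + Z}{-5 + Z} = 6 - \frac{6 Z + Z}{-5 + Z} = 6 - \frac{7 Z}{-5 + Z}$)
$z{\left(4 - 5 \right)} Q{\left(-16 \right)} = \frac{-30 - \left(4 - 5\right)}{-5 + \left(4 - 5\right)} \sqrt{-1 - 16} = \frac{-30 - \left(4 - 5\right)}{-5 + \left(4 - 5\right)} \sqrt{-17} = \frac{-30 - -1}{-5 - 1} i \sqrt{17} = \frac{-30 + 1}{-6} i \sqrt{17} = \left(- \frac{1}{6}\right) \left(-29\right) i \sqrt{17} = \frac{29 i \sqrt{17}}{6}$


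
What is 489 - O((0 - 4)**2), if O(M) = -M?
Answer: 505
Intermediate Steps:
489 - O((0 - 4)**2) = 489 - (-1)*(0 - 4)**2 = 489 - (-1)*(-4)**2 = 489 - (-1)*16 = 489 - 1*(-16) = 489 + 16 = 505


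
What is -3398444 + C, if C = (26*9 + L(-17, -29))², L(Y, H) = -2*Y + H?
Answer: -3341323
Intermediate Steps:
L(Y, H) = H - 2*Y
C = 57121 (C = (26*9 + (-29 - 2*(-17)))² = (234 + (-29 + 34))² = (234 + 5)² = 239² = 57121)
-3398444 + C = -3398444 + 57121 = -3341323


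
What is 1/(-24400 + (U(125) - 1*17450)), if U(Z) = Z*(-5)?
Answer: -1/42475 ≈ -2.3543e-5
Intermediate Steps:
U(Z) = -5*Z
1/(-24400 + (U(125) - 1*17450)) = 1/(-24400 + (-5*125 - 1*17450)) = 1/(-24400 + (-625 - 17450)) = 1/(-24400 - 18075) = 1/(-42475) = -1/42475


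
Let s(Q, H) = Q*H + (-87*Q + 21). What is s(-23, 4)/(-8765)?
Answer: -386/1753 ≈ -0.22019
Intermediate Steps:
s(Q, H) = 21 - 87*Q + H*Q (s(Q, H) = H*Q + (21 - 87*Q) = 21 - 87*Q + H*Q)
s(-23, 4)/(-8765) = (21 - 87*(-23) + 4*(-23))/(-8765) = (21 + 2001 - 92)*(-1/8765) = 1930*(-1/8765) = -386/1753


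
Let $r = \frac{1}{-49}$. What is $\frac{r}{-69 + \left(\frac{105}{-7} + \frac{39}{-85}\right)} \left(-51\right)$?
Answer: $- \frac{1445}{117257} \approx -0.012323$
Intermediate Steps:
$r = - \frac{1}{49} \approx -0.020408$
$\frac{r}{-69 + \left(\frac{105}{-7} + \frac{39}{-85}\right)} \left(-51\right) = - \frac{1}{49 \left(-69 + \left(\frac{105}{-7} + \frac{39}{-85}\right)\right)} \left(-51\right) = - \frac{1}{49 \left(-69 + \left(105 \left(- \frac{1}{7}\right) + 39 \left(- \frac{1}{85}\right)\right)\right)} \left(-51\right) = - \frac{1}{49 \left(-69 - \frac{1314}{85}\right)} \left(-51\right) = - \frac{1}{49 \left(- \frac{7179}{85}\right)} \left(-51\right) = \left(- \frac{1}{49}\right) \left(- \frac{85}{7179}\right) \left(-51\right) = \frac{85}{351771} \left(-51\right) = - \frac{1445}{117257}$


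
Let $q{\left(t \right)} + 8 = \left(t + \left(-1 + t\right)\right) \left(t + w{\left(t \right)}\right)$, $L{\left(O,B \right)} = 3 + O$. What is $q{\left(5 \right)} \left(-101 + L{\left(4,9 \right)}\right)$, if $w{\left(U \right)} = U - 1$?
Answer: $-6862$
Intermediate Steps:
$w{\left(U \right)} = -1 + U$
$q{\left(t \right)} = -8 + \left(-1 + 2 t\right)^{2}$ ($q{\left(t \right)} = -8 + \left(t + \left(-1 + t\right)\right) \left(t + \left(-1 + t\right)\right) = -8 + \left(-1 + 2 t\right) \left(-1 + 2 t\right) = -8 + \left(-1 + 2 t\right)^{2}$)
$q{\left(5 \right)} \left(-101 + L{\left(4,9 \right)}\right) = \left(-7 - 20 + 4 \cdot 5^{2}\right) \left(-101 + \left(3 + 4\right)\right) = \left(-7 - 20 + 4 \cdot 25\right) \left(-101 + 7\right) = \left(-7 - 20 + 100\right) \left(-94\right) = 73 \left(-94\right) = -6862$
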